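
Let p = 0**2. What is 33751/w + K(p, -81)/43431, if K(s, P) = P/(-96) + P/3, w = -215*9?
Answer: -504392359/28916640 ≈ -17.443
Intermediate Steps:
w = -1935
p = 0
K(s, P) = 31*P/96 (K(s, P) = P*(-1/96) + P*(1/3) = -P/96 + P/3 = 31*P/96)
33751/w + K(p, -81)/43431 = 33751/(-1935) + ((31/96)*(-81))/43431 = 33751*(-1/1935) - 837/32*1/43431 = -33751/1935 - 9/14944 = -504392359/28916640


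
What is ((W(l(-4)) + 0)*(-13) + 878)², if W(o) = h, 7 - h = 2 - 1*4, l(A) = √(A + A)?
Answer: 579121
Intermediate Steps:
l(A) = √2*√A (l(A) = √(2*A) = √2*√A)
h = 9 (h = 7 - (2 - 1*4) = 7 - (2 - 4) = 7 - 1*(-2) = 7 + 2 = 9)
W(o) = 9
((W(l(-4)) + 0)*(-13) + 878)² = ((9 + 0)*(-13) + 878)² = (9*(-13) + 878)² = (-117 + 878)² = 761² = 579121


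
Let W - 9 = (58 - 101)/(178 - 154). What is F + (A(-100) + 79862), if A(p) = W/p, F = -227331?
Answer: -353925773/2400 ≈ -1.4747e+5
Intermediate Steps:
W = 173/24 (W = 9 + (58 - 101)/(178 - 154) = 9 - 43/24 = 173/24 ≈ 7.2083)
A(p) = 173/(24*p)
F + (A(-100) + 79862) = -227331 + ((173/24)/(-100) + 79862) = -227331 + ((173/24)*(-1/100) + 79862) = -227331 + (-173/2400 + 79862) = -227331 + 191668627/2400 = -353925773/2400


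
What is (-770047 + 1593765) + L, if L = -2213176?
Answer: -1389458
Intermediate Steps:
(-770047 + 1593765) + L = (-770047 + 1593765) - 2213176 = 823718 - 2213176 = -1389458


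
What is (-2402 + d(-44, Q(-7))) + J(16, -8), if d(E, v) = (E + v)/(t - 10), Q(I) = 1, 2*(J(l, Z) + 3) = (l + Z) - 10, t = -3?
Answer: -31235/13 ≈ -2402.7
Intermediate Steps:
J(l, Z) = -8 + Z/2 + l/2 (J(l, Z) = -3 + ((l + Z) - 10)/2 = -3 + ((Z + l) - 10)/2 = -3 + (-10 + Z + l)/2 = -3 + (-5 + Z/2 + l/2) = -8 + Z/2 + l/2)
d(E, v) = -E/13 - v/13 (d(E, v) = (E + v)/(-3 - 10) = (E + v)/(-13) = (E + v)*(-1/13) = -E/13 - v/13)
(-2402 + d(-44, Q(-7))) + J(16, -8) = (-2402 + (-1/13*(-44) - 1/13*1)) + (-8 + (½)*(-8) + (½)*16) = (-2402 + (44/13 - 1/13)) + (-8 - 4 + 8) = (-2402 + 43/13) - 4 = -31183/13 - 4 = -31235/13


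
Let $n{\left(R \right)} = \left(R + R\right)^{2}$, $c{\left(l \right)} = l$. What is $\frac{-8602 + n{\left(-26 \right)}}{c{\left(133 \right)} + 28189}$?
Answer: $- \frac{2949}{14161} \approx -0.20825$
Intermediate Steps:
$n{\left(R \right)} = 4 R^{2}$ ($n{\left(R \right)} = \left(2 R\right)^{2} = 4 R^{2}$)
$\frac{-8602 + n{\left(-26 \right)}}{c{\left(133 \right)} + 28189} = \frac{-8602 + 4 \left(-26\right)^{2}}{133 + 28189} = \frac{-8602 + 4 \cdot 676}{28322} = \left(-8602 + 2704\right) \frac{1}{28322} = \left(-5898\right) \frac{1}{28322} = - \frac{2949}{14161}$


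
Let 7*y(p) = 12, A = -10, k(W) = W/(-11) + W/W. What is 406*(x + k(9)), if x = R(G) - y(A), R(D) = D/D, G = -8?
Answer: -2378/11 ≈ -216.18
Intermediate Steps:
k(W) = 1 - W/11 (k(W) = W*(-1/11) + 1 = -W/11 + 1 = 1 - W/11)
y(p) = 12/7 (y(p) = (⅐)*12 = 12/7)
R(D) = 1
x = -5/7 (x = 1 - 1*12/7 = 1 - 12/7 = -5/7 ≈ -0.71429)
406*(x + k(9)) = 406*(-5/7 + (1 - 1/11*9)) = 406*(-5/7 + (1 - 9/11)) = 406*(-5/7 + 2/11) = 406*(-41/77) = -2378/11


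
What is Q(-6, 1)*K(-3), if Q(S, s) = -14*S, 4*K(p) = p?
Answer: -63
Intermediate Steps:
K(p) = p/4
Q(-6, 1)*K(-3) = (-14*(-6))*((¼)*(-3)) = 84*(-¾) = -63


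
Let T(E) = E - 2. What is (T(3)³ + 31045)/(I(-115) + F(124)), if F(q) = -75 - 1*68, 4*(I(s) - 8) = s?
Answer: -124184/655 ≈ -189.59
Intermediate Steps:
I(s) = 8 + s/4
T(E) = -2 + E
F(q) = -143 (F(q) = -75 - 68 = -143)
(T(3)³ + 31045)/(I(-115) + F(124)) = ((-2 + 3)³ + 31045)/((8 + (¼)*(-115)) - 143) = (1³ + 31045)/((8 - 115/4) - 143) = (1 + 31045)/(-83/4 - 143) = 31046/(-655/4) = 31046*(-4/655) = -124184/655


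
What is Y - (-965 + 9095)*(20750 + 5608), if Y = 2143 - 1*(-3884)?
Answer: -214284513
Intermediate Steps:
Y = 6027 (Y = 2143 + 3884 = 6027)
Y - (-965 + 9095)*(20750 + 5608) = 6027 - (-965 + 9095)*(20750 + 5608) = 6027 - 8130*26358 = 6027 - 1*214290540 = 6027 - 214290540 = -214284513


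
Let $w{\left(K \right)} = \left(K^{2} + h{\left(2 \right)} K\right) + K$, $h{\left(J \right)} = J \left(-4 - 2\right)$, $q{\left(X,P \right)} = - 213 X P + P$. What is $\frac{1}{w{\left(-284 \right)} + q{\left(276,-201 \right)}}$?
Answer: $\frac{1}{11899967} \approx 8.4034 \cdot 10^{-8}$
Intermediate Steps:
$q{\left(X,P \right)} = P - 213 P X$ ($q{\left(X,P \right)} = - 213 P X + P = P - 213 P X$)
$h{\left(J \right)} = - 6 J$ ($h{\left(J \right)} = J \left(-6\right) = - 6 J$)
$w{\left(K \right)} = K^{2} - 11 K$ ($w{\left(K \right)} = \left(K^{2} + \left(-6\right) 2 K\right) + K = \left(K^{2} - 12 K\right) + K = K^{2} - 11 K$)
$\frac{1}{w{\left(-284 \right)} + q{\left(276,-201 \right)}} = \frac{1}{- 284 \left(-11 - 284\right) - 201 \left(1 - 58788\right)} = \frac{1}{\left(-284\right) \left(-295\right) - 201 \left(1 - 58788\right)} = \frac{1}{83780 - -11816187} = \frac{1}{83780 + 11816187} = \frac{1}{11899967}$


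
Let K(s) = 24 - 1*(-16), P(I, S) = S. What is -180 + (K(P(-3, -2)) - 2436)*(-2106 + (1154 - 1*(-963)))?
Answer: -26536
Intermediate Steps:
K(s) = 40 (K(s) = 24 + 16 = 40)
-180 + (K(P(-3, -2)) - 2436)*(-2106 + (1154 - 1*(-963))) = -180 + (40 - 2436)*(-2106 + (1154 - 1*(-963))) = -180 - 2396*(-2106 + (1154 + 963)) = -180 - 2396*(-2106 + 2117) = -180 - 2396*11 = -180 - 26356 = -26536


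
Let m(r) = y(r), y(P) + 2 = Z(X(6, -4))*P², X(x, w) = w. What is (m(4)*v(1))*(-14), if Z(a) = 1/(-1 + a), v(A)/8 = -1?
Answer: -2912/5 ≈ -582.40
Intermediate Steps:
v(A) = -8 (v(A) = 8*(-1) = -8)
y(P) = -2 - P²/5 (y(P) = -2 + P²/(-1 - 4) = -2 + P²/(-5) = -2 - P²/5)
m(r) = -2 - r²/5
(m(4)*v(1))*(-14) = ((-2 - ⅕*4²)*(-8))*(-14) = ((-2 - ⅕*16)*(-8))*(-14) = ((-2 - 16/5)*(-8))*(-14) = -26/5*(-8)*(-14) = (208/5)*(-14) = -2912/5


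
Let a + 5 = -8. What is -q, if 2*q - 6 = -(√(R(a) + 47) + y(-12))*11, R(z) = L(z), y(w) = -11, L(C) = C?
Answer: -127/2 + 11*√34/2 ≈ -31.430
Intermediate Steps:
a = -13 (a = -5 - 8 = -13)
R(z) = z
q = 127/2 - 11*√34/2 (q = 3 + (-(√(-13 + 47) - 11)*11)/2 = 3 + (-(√34 - 11)*11)/2 = 3 + (-(-11 + √34)*11)/2 = 3 + (-(-121 + 11*√34))/2 = 3 + (121 - 11*√34)/2 = 3 + (121/2 - 11*√34/2) = 127/2 - 11*√34/2 ≈ 31.430)
-q = -(127/2 - 11*√34/2) = -127/2 + 11*√34/2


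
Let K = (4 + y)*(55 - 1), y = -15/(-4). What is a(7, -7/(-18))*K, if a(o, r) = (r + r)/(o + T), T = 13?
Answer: 651/40 ≈ 16.275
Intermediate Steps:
y = 15/4 (y = -15*(-¼) = 15/4 ≈ 3.7500)
K = 837/2 (K = (4 + 15/4)*(55 - 1) = (31/4)*54 = 837/2 ≈ 418.50)
a(o, r) = 2*r/(13 + o) (a(o, r) = (r + r)/(o + 13) = (2*r)/(13 + o) = 2*r/(13 + o))
a(7, -7/(-18))*K = (2*(-7/(-18))/(13 + 7))*(837/2) = (2*(-7*(-1/18))/20)*(837/2) = (2*(7/18)*(1/20))*(837/2) = (7/180)*(837/2) = 651/40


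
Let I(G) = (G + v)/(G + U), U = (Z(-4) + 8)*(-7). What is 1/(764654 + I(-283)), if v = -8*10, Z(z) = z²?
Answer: 41/31350847 ≈ 1.3078e-6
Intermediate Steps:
U = -168 (U = ((-4)² + 8)*(-7) = (16 + 8)*(-7) = 24*(-7) = -168)
v = -80
I(G) = (-80 + G)/(-168 + G) (I(G) = (G - 80)/(G - 168) = (-80 + G)/(-168 + G))
1/(764654 + I(-283)) = 1/(764654 + (80 - 1*(-283))/(168 - 1*(-283))) = 1/(764654 + (80 + 283)/(168 + 283)) = 1/(764654 + 363/451) = 1/(764654 + (1/451)*363) = 1/(764654 + 33/41) = 1/(31350847/41) = 41/31350847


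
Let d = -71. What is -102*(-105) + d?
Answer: 10639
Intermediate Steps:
-102*(-105) + d = -102*(-105) - 71 = 10710 - 71 = 10639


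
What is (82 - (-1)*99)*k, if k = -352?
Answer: -63712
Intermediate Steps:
(82 - (-1)*99)*k = (82 - (-1)*99)*(-352) = (82 - 1*(-99))*(-352) = (82 + 99)*(-352) = 181*(-352) = -63712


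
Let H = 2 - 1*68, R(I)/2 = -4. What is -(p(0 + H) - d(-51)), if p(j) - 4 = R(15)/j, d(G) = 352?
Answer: 11480/33 ≈ 347.88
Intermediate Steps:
R(I) = -8 (R(I) = 2*(-4) = -8)
H = -66 (H = 2 - 68 = -66)
p(j) = 4 - 8/j
-(p(0 + H) - d(-51)) = -((4 - 8/(0 - 66)) - 1*352) = -((4 - 8/(-66)) - 352) = -((4 - 8*(-1/66)) - 352) = -((4 + 4/33) - 352) = -(136/33 - 352) = -1*(-11480/33) = 11480/33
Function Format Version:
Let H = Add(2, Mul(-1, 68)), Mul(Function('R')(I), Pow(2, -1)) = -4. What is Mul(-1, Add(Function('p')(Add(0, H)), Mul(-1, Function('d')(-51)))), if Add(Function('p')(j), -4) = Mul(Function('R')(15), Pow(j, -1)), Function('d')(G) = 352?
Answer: Rational(11480, 33) ≈ 347.88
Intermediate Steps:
Function('R')(I) = -8 (Function('R')(I) = Mul(2, -4) = -8)
H = -66 (H = Add(2, -68) = -66)
Function('p')(j) = Add(4, Mul(-8, Pow(j, -1)))
Mul(-1, Add(Function('p')(Add(0, H)), Mul(-1, Function('d')(-51)))) = Mul(-1, Add(Add(4, Mul(-8, Pow(Add(0, -66), -1))), Mul(-1, 352))) = Mul(-1, Add(Add(4, Mul(-8, Pow(-66, -1))), -352)) = Mul(-1, Add(Add(4, Mul(-8, Rational(-1, 66))), -352)) = Mul(-1, Add(Add(4, Rational(4, 33)), -352)) = Mul(-1, Add(Rational(136, 33), -352)) = Mul(-1, Rational(-11480, 33)) = Rational(11480, 33)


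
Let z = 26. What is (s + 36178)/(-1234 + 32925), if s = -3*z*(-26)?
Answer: 38206/31691 ≈ 1.2056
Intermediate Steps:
s = 2028 (s = -3*26*(-26) = -78*(-26) = 2028)
(s + 36178)/(-1234 + 32925) = (2028 + 36178)/(-1234 + 32925) = 38206/31691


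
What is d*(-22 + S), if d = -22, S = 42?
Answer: -440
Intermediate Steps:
d*(-22 + S) = -22*(-22 + 42) = -22*20 = -440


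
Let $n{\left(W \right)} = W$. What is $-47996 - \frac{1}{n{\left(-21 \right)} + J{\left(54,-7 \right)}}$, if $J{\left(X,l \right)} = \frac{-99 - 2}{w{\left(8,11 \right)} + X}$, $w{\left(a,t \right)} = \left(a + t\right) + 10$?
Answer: $- \frac{88504541}{1844} \approx -47996.0$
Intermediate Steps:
$w{\left(a,t \right)} = 10 + a + t$
$J{\left(X,l \right)} = - \frac{101}{29 + X}$ ($J{\left(X,l \right)} = \frac{-99 - 2}{\left(10 + 8 + 11\right) + X} = - \frac{101}{29 + X}$)
$-47996 - \frac{1}{n{\left(-21 \right)} + J{\left(54,-7 \right)}} = -47996 - \frac{1}{-21 - \frac{101}{29 + 54}} = -47996 - \frac{1}{-21 - \frac{101}{83}} = -47996 - \frac{1}{- \frac{1844}{83}} = -47996 - - \frac{83}{1844} = -47996 + \frac{83}{1844} = - \frac{88504541}{1844}$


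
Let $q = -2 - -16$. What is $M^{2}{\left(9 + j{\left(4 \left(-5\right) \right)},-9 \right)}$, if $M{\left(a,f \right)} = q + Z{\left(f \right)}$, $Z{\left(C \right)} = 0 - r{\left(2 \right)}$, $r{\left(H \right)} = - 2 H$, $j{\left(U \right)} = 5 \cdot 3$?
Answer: $324$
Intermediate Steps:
$j{\left(U \right)} = 15$
$q = 14$ ($q = -2 + 16 = 14$)
$Z{\left(C \right)} = 4$ ($Z{\left(C \right)} = 0 - \left(-2\right) 2 = 0 - -4 = 0 + 4 = 4$)
$M{\left(a,f \right)} = 18$ ($M{\left(a,f \right)} = 14 + 4 = 18$)
$M^{2}{\left(9 + j{\left(4 \left(-5\right) \right)},-9 \right)} = 18^{2} = 324$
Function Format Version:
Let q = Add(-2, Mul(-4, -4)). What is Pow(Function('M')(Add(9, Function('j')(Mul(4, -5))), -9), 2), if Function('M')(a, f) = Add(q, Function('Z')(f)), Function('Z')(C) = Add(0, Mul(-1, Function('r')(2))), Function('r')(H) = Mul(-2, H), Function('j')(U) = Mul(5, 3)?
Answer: 324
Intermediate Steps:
Function('j')(U) = 15
q = 14 (q = Add(-2, 16) = 14)
Function('Z')(C) = 4 (Function('Z')(C) = Add(0, Mul(-1, Mul(-2, 2))) = Add(0, Mul(-1, -4)) = Add(0, 4) = 4)
Function('M')(a, f) = 18 (Function('M')(a, f) = Add(14, 4) = 18)
Pow(Function('M')(Add(9, Function('j')(Mul(4, -5))), -9), 2) = Pow(18, 2) = 324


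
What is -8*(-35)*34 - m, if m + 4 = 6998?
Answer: 2526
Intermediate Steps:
m = 6994 (m = -4 + 6998 = 6994)
-8*(-35)*34 - m = -8*(-35)*34 - 1*6994 = 280*34 - 6994 = 9520 - 6994 = 2526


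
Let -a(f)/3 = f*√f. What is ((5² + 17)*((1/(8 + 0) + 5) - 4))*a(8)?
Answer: -2268*√2 ≈ -3207.4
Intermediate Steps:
a(f) = -3*f^(3/2) (a(f) = -3*f*√f = -3*f^(3/2))
((5² + 17)*((1/(8 + 0) + 5) - 4))*a(8) = ((5² + 17)*((1/(8 + 0) + 5) - 4))*(-48*√2) = ((25 + 17)*((1/8 + 5) - 4))*(-48*√2) = (42*((⅛ + 5) - 4))*(-48*√2) = (42*(41/8 - 4))*(-48*√2) = (42*(9/8))*(-48*√2) = 189*(-48*√2)/4 = -2268*√2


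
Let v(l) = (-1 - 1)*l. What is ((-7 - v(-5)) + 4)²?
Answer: 169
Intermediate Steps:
v(l) = -2*l
((-7 - v(-5)) + 4)² = ((-7 - (-2)*(-5)) + 4)² = ((-7 - 1*10) + 4)² = ((-7 - 10) + 4)² = (-17 + 4)² = (-13)² = 169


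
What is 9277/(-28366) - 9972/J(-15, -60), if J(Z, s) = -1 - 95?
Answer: 11748965/113464 ≈ 103.55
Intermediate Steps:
J(Z, s) = -96
9277/(-28366) - 9972/J(-15, -60) = 9277/(-28366) - 9972/(-96) = 9277*(-1/28366) - 9972*(-1/96) = -9277/28366 + 831/8 = 11748965/113464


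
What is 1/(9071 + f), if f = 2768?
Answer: 1/11839 ≈ 8.4467e-5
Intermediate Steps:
1/(9071 + f) = 1/(9071 + 2768) = 1/11839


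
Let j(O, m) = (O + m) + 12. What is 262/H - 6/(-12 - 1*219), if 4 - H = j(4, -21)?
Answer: 20192/693 ≈ 29.137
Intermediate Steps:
j(O, m) = 12 + O + m
H = 9 (H = 4 - (12 + 4 - 21) = 4 - 1*(-5) = 4 + 5 = 9)
262/H - 6/(-12 - 1*219) = 262/9 - 6/(-12 - 1*219) = 262*(1/9) - 6/(-12 - 219) = 262/9 - 6/(-231) = 262/9 - 6*(-1/231) = 262/9 + 2/77 = 20192/693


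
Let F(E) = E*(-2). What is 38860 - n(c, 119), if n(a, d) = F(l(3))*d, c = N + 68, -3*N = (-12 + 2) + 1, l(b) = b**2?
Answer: 41002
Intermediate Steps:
N = 3 (N = -((-12 + 2) + 1)/3 = -(-10 + 1)/3 = -1/3*(-9) = 3)
F(E) = -2*E
c = 71 (c = 3 + 68 = 71)
n(a, d) = -18*d (n(a, d) = (-2*3**2)*d = (-2*9)*d = -18*d)
38860 - n(c, 119) = 38860 - (-18)*119 = 38860 - 1*(-2142) = 38860 + 2142 = 41002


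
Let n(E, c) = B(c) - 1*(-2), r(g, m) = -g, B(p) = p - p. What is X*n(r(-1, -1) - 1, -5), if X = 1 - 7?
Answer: -12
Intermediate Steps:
B(p) = 0
X = -6
n(E, c) = 2 (n(E, c) = 0 - 1*(-2) = 0 + 2 = 2)
X*n(r(-1, -1) - 1, -5) = -6*2 = -12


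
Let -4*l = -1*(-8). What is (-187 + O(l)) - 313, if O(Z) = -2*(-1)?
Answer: -498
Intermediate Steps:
l = -2 (l = -(-1)*(-8)/4 = -1/4*8 = -2)
O(Z) = 2
(-187 + O(l)) - 313 = (-187 + 2) - 313 = -185 - 313 = -498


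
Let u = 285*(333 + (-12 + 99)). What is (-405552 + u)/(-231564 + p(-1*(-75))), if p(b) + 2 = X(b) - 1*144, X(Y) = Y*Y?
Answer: 285852/226085 ≈ 1.2644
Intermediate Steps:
X(Y) = Y²
p(b) = -146 + b² (p(b) = -2 + (b² - 1*144) = -2 + (b² - 144) = -2 + (-144 + b²) = -146 + b²)
u = 119700 (u = 285*(333 + 87) = 285*420 = 119700)
(-405552 + u)/(-231564 + p(-1*(-75))) = (-405552 + 119700)/(-231564 + (-146 + (-1*(-75))²)) = -285852/(-231564 + (-146 + 75²)) = -285852/(-231564 + (-146 + 5625)) = -285852/(-231564 + 5479) = -285852/(-226085) = -285852*(-1/226085) = 285852/226085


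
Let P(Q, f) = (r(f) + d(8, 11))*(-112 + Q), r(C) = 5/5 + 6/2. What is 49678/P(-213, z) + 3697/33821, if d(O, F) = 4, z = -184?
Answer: -835273719/43967300 ≈ -18.998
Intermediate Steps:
r(C) = 4 (r(C) = 5*(1/5) + 6*(1/2) = 1 + 3 = 4)
P(Q, f) = -896 + 8*Q (P(Q, f) = (4 + 4)*(-112 + Q) = 8*(-112 + Q) = -896 + 8*Q)
49678/P(-213, z) + 3697/33821 = 49678/(-896 + 8*(-213)) + 3697/33821 = 49678/(-896 - 1704) + 3697*(1/33821) = 49678/(-2600) + 3697/33821 = 49678*(-1/2600) + 3697/33821 = -24839/1300 + 3697/33821 = -835273719/43967300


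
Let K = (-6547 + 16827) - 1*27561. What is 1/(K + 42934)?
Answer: 1/25653 ≈ 3.8982e-5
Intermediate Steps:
K = -17281 (K = 10280 - 27561 = -17281)
1/(K + 42934) = 1/(-17281 + 42934) = 1/25653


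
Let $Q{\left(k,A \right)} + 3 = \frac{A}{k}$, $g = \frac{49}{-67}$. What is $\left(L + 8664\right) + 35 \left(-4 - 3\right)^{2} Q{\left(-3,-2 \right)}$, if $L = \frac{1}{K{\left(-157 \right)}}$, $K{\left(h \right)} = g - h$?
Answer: $\frac{48814697}{10470} \approx 4662.3$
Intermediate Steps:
$g = - \frac{49}{67}$ ($g = 49 \left(- \frac{1}{67}\right) = - \frac{49}{67} \approx -0.73134$)
$Q{\left(k,A \right)} = -3 + \frac{A}{k}$
$K{\left(h \right)} = - \frac{49}{67} - h$
$L = \frac{67}{10470}$ ($L = \frac{1}{- \frac{49}{67} - -157} = \frac{1}{- \frac{49}{67} + 157} = \frac{1}{\frac{10470}{67}} = \frac{67}{10470} \approx 0.0063992$)
$\left(L + 8664\right) + 35 \left(-4 - 3\right)^{2} Q{\left(-3,-2 \right)} = \left(\frac{67}{10470} + 8664\right) + 35 \left(-4 - 3\right)^{2} \left(-3 - \frac{2}{-3}\right) = \frac{90712147}{10470} + 35 \left(-7\right)^{2} \left(-3 - - \frac{2}{3}\right) = \frac{90712147}{10470} + 35 \cdot 49 \left(-3 + \frac{2}{3}\right) = \frac{90712147}{10470} + 1715 \left(- \frac{7}{3}\right) = \frac{90712147}{10470} - \frac{12005}{3} = \frac{48814697}{10470}$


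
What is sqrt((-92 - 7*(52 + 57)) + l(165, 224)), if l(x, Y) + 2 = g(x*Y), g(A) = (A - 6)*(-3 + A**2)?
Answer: sqrt(50480701174681) ≈ 7.1050e+6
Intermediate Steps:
g(A) = (-6 + A)*(-3 + A**2)
l(x, Y) = 16 + Y**3*x**3 - 6*Y**2*x**2 - 3*Y*x (l(x, Y) = -2 + (18 + (x*Y)**3 - 6*Y**2*x**2 - 3*x*Y) = -2 + (18 + (Y*x)**3 - 6*Y**2*x**2 - 3*Y*x) = -2 + (18 + Y**3*x**3 - 6*Y**2*x**2 - 3*Y*x) = 16 + Y**3*x**3 - 6*Y**2*x**2 - 3*Y*x)
sqrt((-92 - 7*(52 + 57)) + l(165, 224)) = sqrt((-92 - 7*(52 + 57)) + (16 + 224**3*165**3 - 6*224**2*165**2 - 3*224*165)) = sqrt((-92 - 7*109) + (16 + 11239424*4492125 - 6*50176*27225 - 110880)) = sqrt((-92 - 763) + (16 + 50488897536000 - 8196249600 - 110880)) = sqrt(-855 + 50480701175536) = sqrt(50480701174681)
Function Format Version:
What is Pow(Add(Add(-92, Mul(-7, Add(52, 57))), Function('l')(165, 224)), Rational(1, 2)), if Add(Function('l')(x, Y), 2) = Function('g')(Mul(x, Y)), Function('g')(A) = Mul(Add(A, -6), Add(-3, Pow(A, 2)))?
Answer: Pow(50480701174681, Rational(1, 2)) ≈ 7.1050e+6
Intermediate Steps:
Function('g')(A) = Mul(Add(-6, A), Add(-3, Pow(A, 2)))
Function('l')(x, Y) = Add(16, Mul(Pow(Y, 3), Pow(x, 3)), Mul(-6, Pow(Y, 2), Pow(x, 2)), Mul(-3, Y, x)) (Function('l')(x, Y) = Add(-2, Add(18, Pow(Mul(x, Y), 3), Mul(-6, Pow(Mul(x, Y), 2)), Mul(-3, Mul(x, Y)))) = Add(-2, Add(18, Pow(Mul(Y, x), 3), Mul(-6, Pow(Mul(Y, x), 2)), Mul(-3, Mul(Y, x)))) = Add(-2, Add(18, Mul(Pow(Y, 3), Pow(x, 3)), Mul(-6, Mul(Pow(Y, 2), Pow(x, 2))), Mul(-3, Y, x))) = Add(-2, Add(18, Mul(Pow(Y, 3), Pow(x, 3)), Mul(-6, Pow(Y, 2), Pow(x, 2)), Mul(-3, Y, x))) = Add(16, Mul(Pow(Y, 3), Pow(x, 3)), Mul(-6, Pow(Y, 2), Pow(x, 2)), Mul(-3, Y, x)))
Pow(Add(Add(-92, Mul(-7, Add(52, 57))), Function('l')(165, 224)), Rational(1, 2)) = Pow(Add(Add(-92, Mul(-7, Add(52, 57))), Add(16, Mul(Pow(224, 3), Pow(165, 3)), Mul(-6, Pow(224, 2), Pow(165, 2)), Mul(-3, 224, 165))), Rational(1, 2)) = Pow(Add(Add(-92, Mul(-7, 109)), Add(16, Mul(11239424, 4492125), Mul(-6, 50176, 27225), -110880)), Rational(1, 2)) = Pow(Add(Add(-92, -763), Add(16, 50488897536000, -8196249600, -110880)), Rational(1, 2)) = Pow(Add(-855, 50480701175536), Rational(1, 2)) = Pow(50480701174681, Rational(1, 2))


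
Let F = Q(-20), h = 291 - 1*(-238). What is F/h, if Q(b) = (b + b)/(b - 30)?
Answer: 4/2645 ≈ 0.0015123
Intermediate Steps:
Q(b) = 2*b/(-30 + b) (Q(b) = (2*b)/(-30 + b) = 2*b/(-30 + b))
h = 529 (h = 291 + 238 = 529)
F = ⅘ (F = 2*(-20)/(-30 - 20) = 2*(-20)/(-50) = 2*(-20)*(-1/50) = ⅘ ≈ 0.80000)
F/h = (⅘)/529 = (⅘)*(1/529) = 4/2645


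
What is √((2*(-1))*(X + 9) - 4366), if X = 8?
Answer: 20*I*√11 ≈ 66.333*I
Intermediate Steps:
√((2*(-1))*(X + 9) - 4366) = √((2*(-1))*(8 + 9) - 4366) = √(-2*17 - 4366) = √(-34 - 4366) = √(-4400) = 20*I*√11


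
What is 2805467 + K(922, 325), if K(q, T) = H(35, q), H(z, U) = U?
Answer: 2806389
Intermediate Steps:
K(q, T) = q
2805467 + K(922, 325) = 2805467 + 922 = 2806389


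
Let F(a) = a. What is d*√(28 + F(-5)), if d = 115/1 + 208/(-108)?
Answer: 3053*√23/27 ≈ 542.28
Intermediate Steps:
d = 3053/27 (d = 115*1 + 208*(-1/108) = 115 - 52/27 = 3053/27 ≈ 113.07)
d*√(28 + F(-5)) = 3053*√(28 - 5)/27 = 3053*√23/27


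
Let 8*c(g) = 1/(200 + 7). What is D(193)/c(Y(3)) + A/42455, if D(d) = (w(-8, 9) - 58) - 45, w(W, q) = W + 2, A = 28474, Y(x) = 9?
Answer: -7663268846/42455 ≈ -1.8050e+5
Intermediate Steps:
c(g) = 1/1656 (c(g) = 1/(8*(200 + 7)) = (1/8)/207 = (1/8)*(1/207) = 1/1656)
w(W, q) = 2 + W
D(d) = -109 (D(d) = ((2 - 8) - 58) - 45 = (-6 - 58) - 45 = -64 - 45 = -109)
D(193)/c(Y(3)) + A/42455 = -109/1/1656 + 28474/42455 = -109*1656 + 28474*(1/42455) = -180504 + 28474/42455 = -7663268846/42455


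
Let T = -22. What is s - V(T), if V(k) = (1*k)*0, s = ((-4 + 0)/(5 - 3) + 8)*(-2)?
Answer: -12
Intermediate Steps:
s = -12 (s = (-4/2 + 8)*(-2) = (-4*1/2 + 8)*(-2) = (-2 + 8)*(-2) = 6*(-2) = -12)
V(k) = 0 (V(k) = k*0 = 0)
s - V(T) = -12 - 1*0 = -12 + 0 = -12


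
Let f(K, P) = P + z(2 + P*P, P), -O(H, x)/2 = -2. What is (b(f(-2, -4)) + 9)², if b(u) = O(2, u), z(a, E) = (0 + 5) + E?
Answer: 169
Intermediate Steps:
z(a, E) = 5 + E
O(H, x) = 4 (O(H, x) = -2*(-2) = 4)
f(K, P) = 5 + 2*P (f(K, P) = P + (5 + P) = 5 + 2*P)
b(u) = 4
(b(f(-2, -4)) + 9)² = (4 + 9)² = 13² = 169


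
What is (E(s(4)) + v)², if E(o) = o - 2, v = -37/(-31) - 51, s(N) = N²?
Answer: 1232100/961 ≈ 1282.1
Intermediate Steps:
v = -1544/31 (v = -37*(-1/31) - 51 = 37/31 - 51 = -1544/31 ≈ -49.806)
E(o) = -2 + o
(E(s(4)) + v)² = ((-2 + 4²) - 1544/31)² = ((-2 + 16) - 1544/31)² = (14 - 1544/31)² = (-1110/31)² = 1232100/961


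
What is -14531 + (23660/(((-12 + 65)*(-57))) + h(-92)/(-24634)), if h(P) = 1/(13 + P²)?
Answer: -9171858775962019/630852524778 ≈ -14539.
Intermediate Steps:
-14531 + (23660/(((-12 + 65)*(-57))) + h(-92)/(-24634)) = -14531 + (23660/(((-12 + 65)*(-57))) + 1/((13 + (-92)²)*(-24634))) = -14531 + (23660/((53*(-57))) - 1/24634/(13 + 8464)) = -14531 + (23660/(-3021) - 1/24634/8477) = -14531 + (23660*(-1/3021) + (1/8477)*(-1/24634)) = -14531 + (-23660/3021 - 1/208822418) = -14531 - 4940738412901/630852524778 = -9171858775962019/630852524778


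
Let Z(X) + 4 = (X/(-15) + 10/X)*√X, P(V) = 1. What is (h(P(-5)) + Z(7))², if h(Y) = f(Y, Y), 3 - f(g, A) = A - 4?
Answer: 16501/1575 + 404*√7/105 ≈ 20.657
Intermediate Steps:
f(g, A) = 7 - A (f(g, A) = 3 - (A - 4) = 3 - (-4 + A) = 3 + (4 - A) = 7 - A)
Z(X) = -4 + √X*(10/X - X/15) (Z(X) = -4 + (X/(-15) + 10/X)*√X = -4 + (X*(-1/15) + 10/X)*√X = -4 + (-X/15 + 10/X)*√X = -4 + (10/X - X/15)*√X = -4 + √X*(10/X - X/15))
h(Y) = 7 - Y
(h(P(-5)) + Z(7))² = ((7 - 1*1) + (-4 + 10/√7 - 7*√7/15))² = ((7 - 1) + (-4 + 10*(√7/7) - 7*√7/15))² = (6 + (-4 + 10*√7/7 - 7*√7/15))² = (6 + (-4 + 101*√7/105))² = (2 + 101*√7/105)²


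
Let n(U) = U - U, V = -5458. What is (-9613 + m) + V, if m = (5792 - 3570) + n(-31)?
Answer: -12849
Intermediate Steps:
n(U) = 0
m = 2222 (m = (5792 - 3570) + 0 = 2222 + 0 = 2222)
(-9613 + m) + V = (-9613 + 2222) - 5458 = -7391 - 5458 = -12849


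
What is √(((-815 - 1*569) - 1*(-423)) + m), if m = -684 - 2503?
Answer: 2*I*√1037 ≈ 64.405*I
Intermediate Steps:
m = -3187
√(((-815 - 1*569) - 1*(-423)) + m) = √(((-815 - 1*569) - 1*(-423)) - 3187) = √(((-815 - 569) + 423) - 3187) = √((-1384 + 423) - 3187) = √(-961 - 3187) = √(-4148) = 2*I*√1037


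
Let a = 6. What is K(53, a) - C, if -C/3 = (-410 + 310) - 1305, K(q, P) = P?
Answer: -4209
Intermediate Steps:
C = 4215 (C = -3*((-410 + 310) - 1305) = -3*(-100 - 1305) = -3*(-1405) = 4215)
K(53, a) - C = 6 - 1*4215 = 6 - 4215 = -4209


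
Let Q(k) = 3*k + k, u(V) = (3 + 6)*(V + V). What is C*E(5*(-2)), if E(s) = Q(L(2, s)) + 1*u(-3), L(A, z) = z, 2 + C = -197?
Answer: 18706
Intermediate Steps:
C = -199 (C = -2 - 197 = -199)
u(V) = 18*V (u(V) = 9*(2*V) = 18*V)
Q(k) = 4*k
E(s) = -54 + 4*s (E(s) = 4*s + 1*(18*(-3)) = 4*s + 1*(-54) = 4*s - 54 = -54 + 4*s)
C*E(5*(-2)) = -199*(-54 + 4*(5*(-2))) = -199*(-54 + 4*(-10)) = -199*(-54 - 40) = -199*(-94) = 18706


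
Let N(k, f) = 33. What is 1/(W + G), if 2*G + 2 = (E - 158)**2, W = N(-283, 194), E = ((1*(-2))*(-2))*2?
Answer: 1/11282 ≈ 8.8637e-5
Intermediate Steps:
E = 8 (E = -2*(-2)*2 = 4*2 = 8)
W = 33
G = 11249 (G = -1 + (8 - 158)**2/2 = -1 + (1/2)*(-150)**2 = -1 + (1/2)*22500 = -1 + 11250 = 11249)
1/(W + G) = 1/(33 + 11249) = 1/11282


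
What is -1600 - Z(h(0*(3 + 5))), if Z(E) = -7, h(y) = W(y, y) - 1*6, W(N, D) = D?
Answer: -1593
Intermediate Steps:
h(y) = -6 + y (h(y) = y - 1*6 = y - 6 = -6 + y)
-1600 - Z(h(0*(3 + 5))) = -1600 - 1*(-7) = -1600 + 7 = -1593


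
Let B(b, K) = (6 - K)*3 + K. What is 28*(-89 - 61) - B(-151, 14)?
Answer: -4190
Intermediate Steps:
B(b, K) = 18 - 2*K (B(b, K) = (18 - 3*K) + K = 18 - 2*K)
28*(-89 - 61) - B(-151, 14) = 28*(-89 - 61) - (18 - 2*14) = 28*(-150) - (18 - 28) = -4200 - 1*(-10) = -4200 + 10 = -4190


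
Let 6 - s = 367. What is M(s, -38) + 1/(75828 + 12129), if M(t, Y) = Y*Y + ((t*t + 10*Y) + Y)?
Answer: 11552888080/87957 ≈ 1.3135e+5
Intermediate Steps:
s = -361 (s = 6 - 1*367 = 6 - 367 = -361)
M(t, Y) = Y**2 + t**2 + 11*Y (M(t, Y) = Y**2 + ((t**2 + 10*Y) + Y) = Y**2 + (t**2 + 11*Y) = Y**2 + t**2 + 11*Y)
M(s, -38) + 1/(75828 + 12129) = ((-38)**2 + (-361)**2 + 11*(-38)) + 1/(75828 + 12129) = (1444 + 130321 - 418) + 1/87957 = 131347 + 1/87957 = 11552888080/87957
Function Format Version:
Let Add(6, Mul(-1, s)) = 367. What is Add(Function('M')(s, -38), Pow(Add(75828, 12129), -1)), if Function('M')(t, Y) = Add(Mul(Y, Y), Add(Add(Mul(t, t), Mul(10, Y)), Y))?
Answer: Rational(11552888080, 87957) ≈ 1.3135e+5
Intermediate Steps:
s = -361 (s = Add(6, Mul(-1, 367)) = Add(6, -367) = -361)
Function('M')(t, Y) = Add(Pow(Y, 2), Pow(t, 2), Mul(11, Y)) (Function('M')(t, Y) = Add(Pow(Y, 2), Add(Add(Pow(t, 2), Mul(10, Y)), Y)) = Add(Pow(Y, 2), Add(Pow(t, 2), Mul(11, Y))) = Add(Pow(Y, 2), Pow(t, 2), Mul(11, Y)))
Add(Function('M')(s, -38), Pow(Add(75828, 12129), -1)) = Add(Add(Pow(-38, 2), Pow(-361, 2), Mul(11, -38)), Pow(Add(75828, 12129), -1)) = Add(Add(1444, 130321, -418), Pow(87957, -1)) = Add(131347, Rational(1, 87957)) = Rational(11552888080, 87957)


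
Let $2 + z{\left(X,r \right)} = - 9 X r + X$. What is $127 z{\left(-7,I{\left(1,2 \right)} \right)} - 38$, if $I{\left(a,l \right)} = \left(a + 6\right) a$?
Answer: $54826$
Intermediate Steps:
$I{\left(a,l \right)} = a \left(6 + a\right)$ ($I{\left(a,l \right)} = \left(6 + a\right) a = a \left(6 + a\right)$)
$z{\left(X,r \right)} = -2 + X - 9 X r$ ($z{\left(X,r \right)} = -2 + \left(- 9 X r + X\right) = -2 - \left(- X + 9 X r\right) = -2 + X - 9 X r$)
$127 z{\left(-7,I{\left(1,2 \right)} \right)} - 38 = 127 \left(-2 - 7 - - 63 \cdot 1 \left(6 + 1\right)\right) - 38 = 127 \left(-2 - 7 - - 63 \cdot 1 \cdot 7\right) - 38 = 127 \left(-2 - 7 - \left(-63\right) 7\right) - 38 = 127 \left(-2 - 7 + 441\right) - 38 = 127 \cdot 432 - 38 = 54864 - 38 = 54826$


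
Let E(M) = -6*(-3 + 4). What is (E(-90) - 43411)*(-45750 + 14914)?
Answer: 1338806612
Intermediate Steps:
E(M) = -6 (E(M) = -6*1 = -6)
(E(-90) - 43411)*(-45750 + 14914) = (-6 - 43411)*(-45750 + 14914) = -43417*(-30836) = 1338806612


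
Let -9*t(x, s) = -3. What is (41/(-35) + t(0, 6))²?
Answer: 7744/11025 ≈ 0.70240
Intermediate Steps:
t(x, s) = ⅓ (t(x, s) = -⅑*(-3) = ⅓)
(41/(-35) + t(0, 6))² = (41/(-35) + ⅓)² = (41*(-1/35) + ⅓)² = (-41/35 + ⅓)² = (-88/105)² = 7744/11025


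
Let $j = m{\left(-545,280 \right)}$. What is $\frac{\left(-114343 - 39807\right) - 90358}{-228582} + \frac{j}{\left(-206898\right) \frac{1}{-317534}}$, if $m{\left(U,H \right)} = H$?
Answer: $\frac{1697808676402}{3941096553} \approx 430.8$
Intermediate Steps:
$j = 280$
$\frac{\left(-114343 - 39807\right) - 90358}{-228582} + \frac{j}{\left(-206898\right) \frac{1}{-317534}} = \frac{\left(-114343 - 39807\right) - 90358}{-228582} + \frac{280}{\left(-206898\right) \frac{1}{-317534}} = \left(-154150 - 90358\right) \left(- \frac{1}{228582}\right) + \frac{280}{\left(-206898\right) \left(- \frac{1}{317534}\right)} = \left(-244508\right) \left(- \frac{1}{228582}\right) + \frac{280}{\frac{103449}{158767}} = \frac{122254}{114291} + 280 \cdot \frac{158767}{103449} = \frac{122254}{114291} + \frac{44454760}{103449} = \frac{1697808676402}{3941096553}$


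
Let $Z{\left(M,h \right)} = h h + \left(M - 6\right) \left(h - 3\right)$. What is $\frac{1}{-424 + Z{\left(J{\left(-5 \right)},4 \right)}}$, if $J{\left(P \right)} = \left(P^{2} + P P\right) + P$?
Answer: $- \frac{1}{369} \approx -0.00271$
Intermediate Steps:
$J{\left(P \right)} = P + 2 P^{2}$ ($J{\left(P \right)} = \left(P^{2} + P^{2}\right) + P = 2 P^{2} + P = P + 2 P^{2}$)
$Z{\left(M,h \right)} = h^{2} + \left(-6 + M\right) \left(-3 + h\right)$
$\frac{1}{-424 + Z{\left(J{\left(-5 \right)},4 \right)}} = \frac{1}{-424 + \left(18 + 4^{2} - 24 - 3 \left(- 5 \left(1 + 2 \left(-5\right)\right)\right) + - 5 \left(1 + 2 \left(-5\right)\right) 4\right)} = \frac{1}{-424 + \left(18 + 16 - 24 - 3 \left(- 5 \left(1 - 10\right)\right) + - 5 \left(1 - 10\right) 4\right)} = \frac{1}{-424 + \left(18 + 16 - 24 - 3 \left(\left(-5\right) \left(-9\right)\right) + \left(-5\right) \left(-9\right) 4\right)} = \frac{1}{-424 + \left(18 + 16 - 24 - 135 + 45 \cdot 4\right)} = \frac{1}{-424 + \left(18 + 16 - 24 - 135 + 180\right)} = \frac{1}{-424 + 55} = \frac{1}{-369} = - \frac{1}{369}$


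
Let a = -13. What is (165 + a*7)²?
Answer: 5476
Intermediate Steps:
(165 + a*7)² = (165 - 13*7)² = (165 - 91)² = 74² = 5476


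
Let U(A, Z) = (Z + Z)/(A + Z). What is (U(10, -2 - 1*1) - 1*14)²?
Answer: 10816/49 ≈ 220.73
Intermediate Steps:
U(A, Z) = 2*Z/(A + Z) (U(A, Z) = (2*Z)/(A + Z) = 2*Z/(A + Z))
(U(10, -2 - 1*1) - 1*14)² = (2*(-2 - 1*1)/(10 + (-2 - 1*1)) - 1*14)² = (2*(-2 - 1)/(10 + (-2 - 1)) - 14)² = (2*(-3)/(10 - 3) - 14)² = (2*(-3)/7 - 14)² = (2*(-3)*(⅐) - 14)² = (-6/7 - 14)² = (-104/7)² = 10816/49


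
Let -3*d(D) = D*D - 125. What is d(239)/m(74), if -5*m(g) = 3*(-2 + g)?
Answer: 71245/162 ≈ 439.78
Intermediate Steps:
m(g) = 6/5 - 3*g/5 (m(g) = -3*(-2 + g)/5 = -(-6 + 3*g)/5 = 6/5 - 3*g/5)
d(D) = 125/3 - D²/3 (d(D) = -(D*D - 125)/3 = -(D² - 125)/3 = -(-125 + D²)/3 = 125/3 - D²/3)
d(239)/m(74) = (125/3 - ⅓*239²)/(6/5 - ⅗*74) = (125/3 - ⅓*57121)/(6/5 - 222/5) = (125/3 - 57121/3)/(-216/5) = -56996/3*(-5/216) = 71245/162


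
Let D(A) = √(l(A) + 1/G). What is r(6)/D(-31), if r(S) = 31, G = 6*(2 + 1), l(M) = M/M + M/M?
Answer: 93*√74/37 ≈ 21.622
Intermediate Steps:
l(M) = 2 (l(M) = 1 + 1 = 2)
G = 18 (G = 6*3 = 18)
D(A) = √74/6 (D(A) = √(2 + 1/18) = √(37/18) = √74/6)
r(6)/D(-31) = 31/((√74/6)) = 31*(3*√74/37) = 93*√74/37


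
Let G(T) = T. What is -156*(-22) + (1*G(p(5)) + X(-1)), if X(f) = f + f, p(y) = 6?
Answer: 3436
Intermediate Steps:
X(f) = 2*f
-156*(-22) + (1*G(p(5)) + X(-1)) = -156*(-22) + (1*6 + 2*(-1)) = 3432 + (6 - 2) = 3432 + 4 = 3436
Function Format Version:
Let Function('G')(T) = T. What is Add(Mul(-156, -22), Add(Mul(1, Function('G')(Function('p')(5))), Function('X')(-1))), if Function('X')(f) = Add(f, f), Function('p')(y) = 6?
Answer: 3436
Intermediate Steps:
Function('X')(f) = Mul(2, f)
Add(Mul(-156, -22), Add(Mul(1, Function('G')(Function('p')(5))), Function('X')(-1))) = Add(Mul(-156, -22), Add(Mul(1, 6), Mul(2, -1))) = Add(3432, Add(6, -2)) = Add(3432, 4) = 3436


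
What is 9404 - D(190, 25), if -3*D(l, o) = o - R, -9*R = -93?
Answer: 84680/9 ≈ 9408.9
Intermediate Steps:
R = 31/3 (R = -1/9*(-93) = 31/3 ≈ 10.333)
D(l, o) = 31/9 - o/3 (D(l, o) = -(o - 1*31/3)/3 = -(o - 31/3)/3 = -(-31/3 + o)/3 = 31/9 - o/3)
9404 - D(190, 25) = 9404 - (31/9 - 1/3*25) = 9404 - (31/9 - 25/3) = 9404 - 1*(-44/9) = 9404 + 44/9 = 84680/9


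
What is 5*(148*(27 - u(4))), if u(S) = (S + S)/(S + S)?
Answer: 19240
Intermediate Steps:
u(S) = 1 (u(S) = (2*S)/((2*S)) = (2*S)*(1/(2*S)) = 1)
5*(148*(27 - u(4))) = 5*(148*(27 - 1*1)) = 5*(148*(27 - 1)) = 5*(148*26) = 5*3848 = 19240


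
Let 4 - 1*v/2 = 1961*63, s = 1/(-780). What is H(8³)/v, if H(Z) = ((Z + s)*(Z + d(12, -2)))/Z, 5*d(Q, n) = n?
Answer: -510780161/246682675200 ≈ -0.0020706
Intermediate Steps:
d(Q, n) = n/5
s = -1/780 ≈ -0.0012821
H(Z) = (-⅖ + Z)*(-1/780 + Z)/Z (H(Z) = ((Z - 1/780)*(Z + (⅕)*(-2)))/Z = ((-1/780 + Z)*(Z - ⅖))/Z = ((-1/780 + Z)*(-⅖ + Z))/Z = ((-⅖ + Z)*(-1/780 + Z))/Z = (-⅖ + Z)*(-1/780 + Z)/Z)
v = -247078 (v = 8 - 3922*63 = 8 - 2*123543 = 8 - 247086 = -247078)
H(8³)/v = (-313/780 + 8³ + 1/(1950*(8³)))/(-247078) = (-313/780 + 512 + (1/1950)/512)*(-1/247078) = (-313/780 + 512 + (1/1950)*(1/512))*(-1/247078) = (-313/780 + 512 + 1/998400)*(-1/247078) = (510780161/998400)*(-1/247078) = -510780161/246682675200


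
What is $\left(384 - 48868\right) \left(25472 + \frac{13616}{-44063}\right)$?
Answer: $- \frac{54416459574080}{44063} \approx -1.235 \cdot 10^{9}$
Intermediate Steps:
$\left(384 - 48868\right) \left(25472 + \frac{13616}{-44063}\right) = - 48484 \left(25472 + 13616 \left(- \frac{1}{44063}\right)\right) = - 48484 \left(25472 - \frac{13616}{44063}\right) = \left(-48484\right) \frac{1122359120}{44063} = - \frac{54416459574080}{44063}$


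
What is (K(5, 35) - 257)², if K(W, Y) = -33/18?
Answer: 2411809/36 ≈ 66995.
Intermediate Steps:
K(W, Y) = -11/6 (K(W, Y) = -33*1/18 = -11/6)
(K(5, 35) - 257)² = (-11/6 - 257)² = (-1553/6)² = 2411809/36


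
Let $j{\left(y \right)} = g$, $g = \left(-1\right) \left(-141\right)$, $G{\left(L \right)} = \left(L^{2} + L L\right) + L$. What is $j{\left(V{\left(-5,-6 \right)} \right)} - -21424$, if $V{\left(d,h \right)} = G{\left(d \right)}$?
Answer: $21565$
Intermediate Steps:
$G{\left(L \right)} = L + 2 L^{2}$ ($G{\left(L \right)} = \left(L^{2} + L^{2}\right) + L = 2 L^{2} + L = L + 2 L^{2}$)
$g = 141$
$V{\left(d,h \right)} = d \left(1 + 2 d\right)$
$j{\left(y \right)} = 141$
$j{\left(V{\left(-5,-6 \right)} \right)} - -21424 = 141 - -21424 = 141 + 21424 = 21565$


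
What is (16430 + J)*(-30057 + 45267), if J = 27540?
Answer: 668783700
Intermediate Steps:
(16430 + J)*(-30057 + 45267) = (16430 + 27540)*(-30057 + 45267) = 43970*15210 = 668783700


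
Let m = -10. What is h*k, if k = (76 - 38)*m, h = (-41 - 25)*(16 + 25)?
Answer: 1028280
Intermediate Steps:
h = -2706 (h = -66*41 = -2706)
k = -380 (k = (76 - 38)*(-10) = 38*(-10) = -380)
h*k = -2706*(-380) = 1028280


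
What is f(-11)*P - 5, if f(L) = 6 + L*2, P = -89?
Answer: 1419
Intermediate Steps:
f(L) = 6 + 2*L
f(-11)*P - 5 = (6 + 2*(-11))*(-89) - 5 = (6 - 22)*(-89) - 5 = -16*(-89) - 5 = 1424 - 5 = 1419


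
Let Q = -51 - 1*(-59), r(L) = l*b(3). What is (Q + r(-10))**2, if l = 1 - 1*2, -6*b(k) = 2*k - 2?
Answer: 676/9 ≈ 75.111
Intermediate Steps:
b(k) = 1/3 - k/3 (b(k) = -(2*k - 2)/6 = -(-2 + 2*k)/6 = 1/3 - k/3)
l = -1 (l = 1 - 2 = -1)
r(L) = 2/3 (r(L) = -(1/3 - 1/3*3) = -(1/3 - 1) = -1*(-2/3) = 2/3)
Q = 8 (Q = -51 + 59 = 8)
(Q + r(-10))**2 = (8 + 2/3)**2 = (26/3)**2 = 676/9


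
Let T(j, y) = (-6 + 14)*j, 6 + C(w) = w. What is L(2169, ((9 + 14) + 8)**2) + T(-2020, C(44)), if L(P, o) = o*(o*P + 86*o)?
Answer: 2082523695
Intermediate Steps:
C(w) = -6 + w
L(P, o) = o*(86*o + P*o) (L(P, o) = o*(P*o + 86*o) = o*(86*o + P*o))
T(j, y) = 8*j
L(2169, ((9 + 14) + 8)**2) + T(-2020, C(44)) = (((9 + 14) + 8)**2)**2*(86 + 2169) + 8*(-2020) = ((23 + 8)**2)**2*2255 - 16160 = (31**2)**2*2255 - 16160 = 961**2*2255 - 16160 = 923521*2255 - 16160 = 2082539855 - 16160 = 2082523695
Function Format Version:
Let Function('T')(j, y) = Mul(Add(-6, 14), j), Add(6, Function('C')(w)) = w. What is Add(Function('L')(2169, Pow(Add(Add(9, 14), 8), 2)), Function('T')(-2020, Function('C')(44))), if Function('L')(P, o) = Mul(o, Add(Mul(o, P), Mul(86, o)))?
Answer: 2082523695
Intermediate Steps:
Function('C')(w) = Add(-6, w)
Function('L')(P, o) = Mul(o, Add(Mul(86, o), Mul(P, o))) (Function('L')(P, o) = Mul(o, Add(Mul(P, o), Mul(86, o))) = Mul(o, Add(Mul(86, o), Mul(P, o))))
Function('T')(j, y) = Mul(8, j)
Add(Function('L')(2169, Pow(Add(Add(9, 14), 8), 2)), Function('T')(-2020, Function('C')(44))) = Add(Mul(Pow(Pow(Add(Add(9, 14), 8), 2), 2), Add(86, 2169)), Mul(8, -2020)) = Add(Mul(Pow(Pow(Add(23, 8), 2), 2), 2255), -16160) = Add(Mul(Pow(Pow(31, 2), 2), 2255), -16160) = Add(Mul(Pow(961, 2), 2255), -16160) = Add(Mul(923521, 2255), -16160) = Add(2082539855, -16160) = 2082523695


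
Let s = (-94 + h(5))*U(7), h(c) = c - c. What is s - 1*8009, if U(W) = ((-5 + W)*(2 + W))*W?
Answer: -19853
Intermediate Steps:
h(c) = 0
U(W) = W*(-5 + W)*(2 + W)
s = -11844 (s = (-94 + 0)*(7*(-10 + 7**2 - 3*7)) = -658*(-10 + 49 - 21) = -658*18 = -94*126 = -11844)
s - 1*8009 = -11844 - 1*8009 = -11844 - 8009 = -19853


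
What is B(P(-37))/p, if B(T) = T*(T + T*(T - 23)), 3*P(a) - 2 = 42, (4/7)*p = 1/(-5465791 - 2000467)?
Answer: 1272011442944/189 ≈ 6.7302e+9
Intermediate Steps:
p = -7/29865032 (p = 7/(4*(-5465791 - 2000467)) = (7/4)/(-7466258) = (7/4)*(-1/7466258) = -7/29865032 ≈ -2.3439e-7)
P(a) = 44/3 (P(a) = ⅔ + (⅓)*42 = ⅔ + 14 = 44/3)
B(T) = T*(T + T*(-23 + T))
B(P(-37))/p = ((44/3)²*(-22 + 44/3))/(-7/29865032) = ((1936/9)*(-22/3))*(-29865032/7) = -42592/27*(-29865032/7) = 1272011442944/189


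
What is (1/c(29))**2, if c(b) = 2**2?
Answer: 1/16 ≈ 0.062500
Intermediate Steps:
c(b) = 4
(1/c(29))**2 = (1/4)**2 = 1/16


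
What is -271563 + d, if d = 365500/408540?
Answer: -5547199126/20427 ≈ -2.7156e+5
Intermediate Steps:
d = 18275/20427 (d = 365500*(1/408540) = 18275/20427 ≈ 0.89465)
-271563 + d = -271563 + 18275/20427 = -5547199126/20427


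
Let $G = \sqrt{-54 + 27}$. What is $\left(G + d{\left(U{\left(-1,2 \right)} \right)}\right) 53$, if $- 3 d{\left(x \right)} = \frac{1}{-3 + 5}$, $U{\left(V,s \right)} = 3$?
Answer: $- \frac{53}{6} + 159 i \sqrt{3} \approx -8.8333 + 275.4 i$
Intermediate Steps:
$d{\left(x \right)} = - \frac{1}{6}$ ($d{\left(x \right)} = - \frac{1}{3 \left(-3 + 5\right)} = - \frac{1}{3 \cdot 2} = \left(- \frac{1}{3}\right) \frac{1}{2} = - \frac{1}{6}$)
$G = 3 i \sqrt{3}$ ($G = \sqrt{-27} = 3 i \sqrt{3} \approx 5.1962 i$)
$\left(G + d{\left(U{\left(-1,2 \right)} \right)}\right) 53 = \left(3 i \sqrt{3} - \frac{1}{6}\right) 53 = \left(- \frac{1}{6} + 3 i \sqrt{3}\right) 53 = - \frac{53}{6} + 159 i \sqrt{3}$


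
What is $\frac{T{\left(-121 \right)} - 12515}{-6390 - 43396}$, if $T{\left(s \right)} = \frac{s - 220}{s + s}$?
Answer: $\frac{275299}{1095292} \approx 0.25135$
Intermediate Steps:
$T{\left(s \right)} = \frac{-220 + s}{2 s}$
$\frac{T{\left(-121 \right)} - 12515}{-6390 - 43396} = \frac{\frac{-220 - 121}{2 \left(-121\right)} - 12515}{-6390 - 43396} = \frac{\frac{1}{2} \left(- \frac{1}{121}\right) \left(-341\right) - 12515}{-49786} = \left(\frac{31}{22} - 12515\right) \left(- \frac{1}{49786}\right) = \left(- \frac{275299}{22}\right) \left(- \frac{1}{49786}\right) = \frac{275299}{1095292}$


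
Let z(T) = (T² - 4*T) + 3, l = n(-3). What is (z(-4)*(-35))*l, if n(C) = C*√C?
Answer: 3675*I*√3 ≈ 6365.3*I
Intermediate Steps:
n(C) = C^(3/2)
l = -3*I*√3 (l = (-3)^(3/2) = -3*I*√3 ≈ -5.1962*I)
z(T) = 3 + T² - 4*T
(z(-4)*(-35))*l = ((3 + (-4)² - 4*(-4))*(-35))*(-3*I*√3) = ((3 + 16 + 16)*(-35))*(-3*I*√3) = (35*(-35))*(-3*I*√3) = -(-3675)*I*√3 = 3675*I*√3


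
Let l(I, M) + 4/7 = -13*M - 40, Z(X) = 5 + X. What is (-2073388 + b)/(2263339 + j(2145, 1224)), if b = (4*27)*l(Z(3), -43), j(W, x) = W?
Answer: -3530446/3964597 ≈ -0.89049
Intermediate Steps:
l(I, M) = -284/7 - 13*M (l(I, M) = -4/7 + (-13*M - 40) = -4/7 + (-40 - 13*M) = -284/7 - 13*M)
b = 391932/7 (b = (4*27)*(-284/7 - 13*(-43)) = 108*(-284/7 + 559) = 108*(3629/7) = 391932/7 ≈ 55990.)
(-2073388 + b)/(2263339 + j(2145, 1224)) = (-2073388 + 391932/7)/(2263339 + 2145) = -14121784/7/2265484 = -14121784/7*1/2265484 = -3530446/3964597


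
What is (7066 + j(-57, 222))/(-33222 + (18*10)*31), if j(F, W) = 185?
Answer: -2417/9214 ≈ -0.26232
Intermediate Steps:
(7066 + j(-57, 222))/(-33222 + (18*10)*31) = (7066 + 185)/(-33222 + (18*10)*31) = 7251/(-33222 + 180*31) = 7251/(-33222 + 5580) = 7251/(-27642) = 7251*(-1/27642) = -2417/9214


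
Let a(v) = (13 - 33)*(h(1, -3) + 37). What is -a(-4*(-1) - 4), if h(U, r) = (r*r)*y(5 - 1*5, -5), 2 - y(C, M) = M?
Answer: 2000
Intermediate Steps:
y(C, M) = 2 - M
h(U, r) = 7*r² (h(U, r) = (r*r)*(2 - 1*(-5)) = r²*(2 + 5) = r²*7 = 7*r²)
a(v) = -2000 (a(v) = (13 - 33)*(7*(-3)² + 37) = -20*(7*9 + 37) = -20*(63 + 37) = -20*100 = -2000)
-a(-4*(-1) - 4) = -1*(-2000) = 2000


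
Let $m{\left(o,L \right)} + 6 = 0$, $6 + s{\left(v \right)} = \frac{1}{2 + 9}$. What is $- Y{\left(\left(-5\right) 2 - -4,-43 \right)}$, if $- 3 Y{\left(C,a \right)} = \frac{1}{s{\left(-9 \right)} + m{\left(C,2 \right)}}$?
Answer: $- \frac{11}{393} \approx -0.02799$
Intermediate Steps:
$s{\left(v \right)} = - \frac{65}{11}$ ($s{\left(v \right)} = -6 + \frac{1}{2 + 9} = -6 + \frac{1}{11} = - \frac{65}{11}$)
$m{\left(o,L \right)} = -6$ ($m{\left(o,L \right)} = -6 + 0 = -6$)
$Y{\left(C,a \right)} = \frac{11}{393}$ ($Y{\left(C,a \right)} = - \frac{1}{3 \left(- \frac{65}{11} - 6\right)} = - \frac{1}{3 \left(- \frac{131}{11}\right)} = \left(- \frac{1}{3}\right) \left(- \frac{11}{131}\right) = \frac{11}{393}$)
$- Y{\left(\left(-5\right) 2 - -4,-43 \right)} = \left(-1\right) \frac{11}{393} = - \frac{11}{393}$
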